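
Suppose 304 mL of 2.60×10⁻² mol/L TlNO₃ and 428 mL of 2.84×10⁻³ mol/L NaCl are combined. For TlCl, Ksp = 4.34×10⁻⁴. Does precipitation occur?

No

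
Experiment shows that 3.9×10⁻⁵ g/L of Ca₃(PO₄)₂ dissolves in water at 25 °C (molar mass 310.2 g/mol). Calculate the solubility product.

Ksp = 3.4×10⁻³³

s = (3.9×10⁻⁵ g L⁻¹)/(310.2 g mol⁻¹) = 1.257×10⁻⁷ M
Ca₃(PO₄)₂(s) ⇌ 3 Ca²⁺(aq) + 2 PO₄³⁻(aq)
Let s be the molar solubility. Then [Ca²⁺] = 3s and [PO₄³⁻] = 2s.
Ksp = [Ca²⁺]^3[PO₄³⁻]^2 = (3s)^3 · (2s)^2 = 108s^5
Ksp = 108 × (1.257×10⁻⁷)^5 = 3.4×10⁻³³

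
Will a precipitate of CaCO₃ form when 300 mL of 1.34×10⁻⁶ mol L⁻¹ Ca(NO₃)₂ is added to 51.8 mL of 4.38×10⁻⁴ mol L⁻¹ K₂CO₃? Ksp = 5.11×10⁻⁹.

No

The combined volume is 351.8 mL.
[Ca²⁺] = (1.34×10⁻⁶)(300)/351.8 = 1.14×10⁻⁶ mol L⁻¹
[CO₃²⁻] = (4.38×10⁻⁴)(51.8)/351.8 = 6.45×10⁻⁵ mol L⁻¹
Q = [Ca²⁺][CO₃²⁻] = 7.37×10⁻¹¹
Q < Ksp (7.37×10⁻¹¹ vs 5.11×10⁻⁹); the solution remains unsaturated and no precipitate forms.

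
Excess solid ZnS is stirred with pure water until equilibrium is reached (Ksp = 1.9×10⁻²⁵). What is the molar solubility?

ZnS(s) ⇌ Zn²⁺(aq) + S²⁻(aq)
If s mol/L of ZnS dissolves, [Zn²⁺] = s and [S²⁻] = s.
Ksp = [Zn²⁺][S²⁻] = s · s = s^2
s^2 = 1.9×10⁻²⁵
Taking the 2nd root, s = 4.4×10⁻¹³ M.

4.4×10⁻¹³ M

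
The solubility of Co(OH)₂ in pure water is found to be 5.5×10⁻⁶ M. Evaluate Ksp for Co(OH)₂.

Ksp = 6.7×10⁻¹⁶

Co(OH)₂(s) ⇌ Co²⁺(aq) + 2 OH⁻(aq)
For each mole of Co(OH)₂ that dissolves per liter, [Co²⁺] = s and [OH⁻] = 2s; let s denote this solubility.
Ksp = [Co²⁺][OH⁻]^2 = s · (2s)^2 = 4s^3
Ksp = 4 × (5.5×10⁻⁶)^3 = 6.7×10⁻¹⁶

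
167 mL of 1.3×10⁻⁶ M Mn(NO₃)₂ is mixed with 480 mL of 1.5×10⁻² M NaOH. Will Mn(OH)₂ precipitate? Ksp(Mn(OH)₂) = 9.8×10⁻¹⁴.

Yes

After mixing, V = 167 mL + 480 mL = 647 mL.
[Mn²⁺] = (1.3×10⁻⁶)(167)/647 = 3.4×10⁻⁷ M
[OH⁻] = (1.5×10⁻²)(480)/647 = 1.1×10⁻² M
Q = [Mn²⁺][OH⁻]^2 = 4.2×10⁻¹¹
Because Q > Ksp (4.2×10⁻¹¹ vs 9.8×10⁻¹⁴), a precipitate of Mn(OH)₂ forms.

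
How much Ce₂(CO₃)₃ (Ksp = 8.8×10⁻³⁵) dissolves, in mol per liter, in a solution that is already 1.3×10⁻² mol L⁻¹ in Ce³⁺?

2.7×10⁻¹¹ M

Ce₂(CO₃)₃(s) ⇌ 2 Ce³⁺(aq) + 3 CO₃²⁻(aq)
Let s be the solubility of Ce₂(CO₃)₃ here. The common ion gives [Ce³⁺] ≈ 1.3×10⁻² mol L⁻¹, and [CO₃²⁻] = 3s.
Ksp = [Ce³⁺]^2[CO₃²⁻]^3 = (1.3×10⁻²)^2(3s)^3
(3s)^3 = 8.8×10⁻³⁵ / (1.3×10⁻²)^2 = 5.2×10⁻³¹
s = 2.7×10⁻¹¹ mol L⁻¹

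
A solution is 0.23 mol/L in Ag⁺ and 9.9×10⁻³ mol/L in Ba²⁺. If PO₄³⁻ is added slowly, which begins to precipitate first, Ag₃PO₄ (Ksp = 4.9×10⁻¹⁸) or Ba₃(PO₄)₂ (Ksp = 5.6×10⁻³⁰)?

Precipitation of each salt begins when its ion product equals Ksp.
For Ag₃PO₄: [PO₄³⁻] = (Ksp/[Ag⁺]^3) = 4.0×10⁻¹⁶ mol/L
For Ba₃(PO₄)₂: [PO₄³⁻] = (Ksp/[Ba²⁺]^3)^(1/2) = 2.4×10⁻¹² mol/L
The smaller threshold [PO₄³⁻] is reached first, so Ag₃PO₄ precipitates first.

Ag₃PO₄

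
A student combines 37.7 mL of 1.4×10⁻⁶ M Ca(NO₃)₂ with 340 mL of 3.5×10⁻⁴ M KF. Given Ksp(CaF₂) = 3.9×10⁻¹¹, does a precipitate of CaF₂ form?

Total volume after mixing = 37.7 + 340 = 377.7 mL.
[Ca²⁺] = (1.4×10⁻⁶)(37.7)/377.7 = 1.4×10⁻⁷ M
[F⁻] = (3.5×10⁻⁴)(340)/377.7 = 3.2×10⁻⁴ M
Q = [Ca²⁺][F⁻]^2 = 1.4×10⁻¹⁴
Since Q (1.4×10⁻¹⁴) is less than Ksp (3.9×10⁻¹¹), no CaF₂ precipitates.

No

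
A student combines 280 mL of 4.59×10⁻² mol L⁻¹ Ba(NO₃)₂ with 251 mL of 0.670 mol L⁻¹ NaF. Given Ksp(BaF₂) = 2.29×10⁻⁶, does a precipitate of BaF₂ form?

The combined volume is 531 mL.
[Ba²⁺] = (4.59×10⁻²)(280)/531 = 2.42×10⁻² mol L⁻¹
[F⁻] = (0.670)(251)/531 = 0.317 mol L⁻¹
Q = [Ba²⁺][F⁻]^2 = 2.43×10⁻³
Since Q (2.43×10⁻³) exceeds Ksp (2.29×10⁻⁶), BaF₂ will precipitate.

Yes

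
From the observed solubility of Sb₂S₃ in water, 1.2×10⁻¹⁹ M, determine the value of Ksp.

Sb₂S₃(s) ⇌ 2 Sb³⁺(aq) + 3 S²⁻(aq)
With molar solubility s: [Sb³⁺] = 2s, [S²⁻] = 3s.
Ksp = [Sb³⁺]^2[S²⁻]^3 = (2s)^2 · (3s)^3 = 108s^5
Ksp = 108 × (1.2×10⁻¹⁹)^5 = 2.7×10⁻⁹³

Ksp = 2.7×10⁻⁹³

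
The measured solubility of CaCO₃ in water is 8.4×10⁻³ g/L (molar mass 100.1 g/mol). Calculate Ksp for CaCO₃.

Convert to molarity: s = 8.4×10⁻³ / 100.1 = 8.392×10⁻⁵ mol/L
CaCO₃(s) ⇌ Ca²⁺(aq) + CO₃²⁻(aq)
If s mol/L of CaCO₃ dissolves, [Ca²⁺] = s and [CO₃²⁻] = s.
Ksp = [Ca²⁺][CO₃²⁻] = s · s = s^2
Ksp = (8.392×10⁻⁵)^2 = 7.0×10⁻⁹

Ksp = 7.0×10⁻⁹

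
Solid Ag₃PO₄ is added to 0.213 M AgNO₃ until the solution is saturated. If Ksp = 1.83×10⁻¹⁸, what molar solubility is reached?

Ag₃PO₄(s) ⇌ 3 Ag⁺(aq) + PO₄³⁻(aq)
With Ag⁺ already at 0.213 M and s small, take [Ag⁺] ≈ 0.213 M and [PO₄³⁻] = s.
Ksp = [Ag⁺]^3[PO₄³⁻] = (0.213)^3s
s = 1.83×10⁻¹⁸ / (0.213)^3 = 1.89×10⁻¹⁶
s = 1.89×10⁻¹⁶ M

1.89×10⁻¹⁶ M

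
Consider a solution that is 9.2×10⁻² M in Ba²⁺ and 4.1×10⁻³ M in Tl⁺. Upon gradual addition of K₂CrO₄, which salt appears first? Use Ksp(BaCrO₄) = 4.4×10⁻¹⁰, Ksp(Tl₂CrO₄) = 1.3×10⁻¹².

Precipitation of each salt begins when its ion product equals Ksp.
For BaCrO₄: [CrO₄²⁻] = (Ksp/[Ba²⁺]) = 4.8×10⁻⁹ M
For Tl₂CrO₄: [CrO₄²⁻] = (Ksp/[Tl⁺]^2) = 7.7×10⁻⁸ M
The smaller threshold [CrO₄²⁻] is reached first, so BaCrO₄ precipitates first.

BaCrO₄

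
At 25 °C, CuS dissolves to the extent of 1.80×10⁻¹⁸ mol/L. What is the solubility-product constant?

CuS(s) ⇌ Cu²⁺(aq) + S²⁻(aq)
With molar solubility s: [Cu²⁺] = s, [S²⁻] = s.
Ksp = [Cu²⁺][S²⁻] = s · s = s^2
Ksp = (1.80×10⁻¹⁸)^2 = 3.24×10⁻³⁶

Ksp = 3.24×10⁻³⁶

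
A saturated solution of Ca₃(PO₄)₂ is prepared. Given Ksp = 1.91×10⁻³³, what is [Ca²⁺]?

3.36×10⁻⁷ M

Ca₃(PO₄)₂(s) ⇌ 3 Ca²⁺(aq) + 2 PO₄³⁻(aq)
With molar solubility s: [Ca²⁺] = 3s, [PO₄³⁻] = 2s.
Ksp = [Ca²⁺]^3[PO₄³⁻]^2 = (3s)^3 · (2s)^2 = 108s^5 = 1.91×10⁻³³
s = 1.12×10⁻⁷ mol L⁻¹
[Ca²⁺] = 3s = 3.36×10⁻⁷ mol L⁻¹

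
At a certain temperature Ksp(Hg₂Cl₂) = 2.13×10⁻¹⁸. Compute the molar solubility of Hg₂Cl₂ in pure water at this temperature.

8.11×10⁻⁷ M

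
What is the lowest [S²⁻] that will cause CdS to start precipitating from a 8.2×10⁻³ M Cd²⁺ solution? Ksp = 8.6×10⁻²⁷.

1.0×10⁻²⁴ M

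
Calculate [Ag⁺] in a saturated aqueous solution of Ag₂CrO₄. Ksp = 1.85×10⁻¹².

1.55×10⁻⁴ M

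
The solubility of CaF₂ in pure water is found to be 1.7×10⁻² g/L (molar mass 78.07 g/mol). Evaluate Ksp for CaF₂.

Molar solubility s = (1.7×10⁻² g/L) / (78.07 g/mol) = 2.178×10⁻⁴ mol/L
CaF₂(s) ⇌ Ca²⁺(aq) + 2 F⁻(aq)
Call the molar solubility s, so that [Ca²⁺] = s and [F⁻] = 2s.
Ksp = [Ca²⁺][F⁻]^2 = s · (2s)^2 = 4s^3
Ksp = 4 × (2.178×10⁻⁴)^3 = 4.1×10⁻¹¹

Ksp = 4.1×10⁻¹¹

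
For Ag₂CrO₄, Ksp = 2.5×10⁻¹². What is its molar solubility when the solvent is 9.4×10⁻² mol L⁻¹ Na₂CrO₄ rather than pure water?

2.6×10⁻⁶ M

Ag₂CrO₄(s) ⇌ 2 Ag⁺(aq) + CrO₄²⁻(aq)
Let s be the solubility of Ag₂CrO₄ here. The common ion gives [CrO₄²⁻] ≈ 9.4×10⁻² mol L⁻¹, and [Ag⁺] = 2s.
Ksp = [Ag⁺]^2[CrO₄²⁻] = (2s)^2(9.4×10⁻²)
(2s)^2 = 2.5×10⁻¹² / (9.4×10⁻²) = 2.7×10⁻¹¹
s = 2.6×10⁻⁶ mol L⁻¹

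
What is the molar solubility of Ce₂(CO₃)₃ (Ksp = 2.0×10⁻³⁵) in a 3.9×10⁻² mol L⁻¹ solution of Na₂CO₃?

2.9×10⁻¹⁶ M

Ce₂(CO₃)₃(s) ⇌ 2 Ce³⁺(aq) + 3 CO₃²⁻(aq)
The solution already contains CO₃²⁻ at 3.9×10⁻² mol L⁻¹. Let s be the molar solubility of Ce₂(CO₃)₃.
[CO₃²⁻] ≈ 3.9×10⁻² mol L⁻¹ (common ion dominates); [Ce³⁺] = 2s.
Ksp = [Ce³⁺]^2[CO₃²⁻]^3 = (2s)^2(3.9×10⁻²)^3
(2s)^2 = 2.0×10⁻³⁵ / (3.9×10⁻²)^3 = 3.4×10⁻³¹
s = 2.9×10⁻¹⁶ mol L⁻¹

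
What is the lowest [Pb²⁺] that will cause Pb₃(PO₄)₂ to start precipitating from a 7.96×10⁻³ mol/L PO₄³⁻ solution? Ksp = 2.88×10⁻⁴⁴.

7.69×10⁻¹⁴ M

A salt starts to precipitate once the ion product Q reaches its Ksp.
Pb₃(PO₄)₂(s) ⇌ 3 Pb²⁺(aq) + 2 PO₄³⁻(aq)
Ksp = [Pb²⁺]^3[PO₄³⁻]^2 = [Pb²⁺]^3(7.96×10⁻³)^2
[Pb²⁺]^3 = 2.88×10⁻⁴⁴ / (7.96×10⁻³)^2 = 4.55×10⁻⁴⁰
[Pb²⁺] = 7.69×10⁻¹⁴ mol/L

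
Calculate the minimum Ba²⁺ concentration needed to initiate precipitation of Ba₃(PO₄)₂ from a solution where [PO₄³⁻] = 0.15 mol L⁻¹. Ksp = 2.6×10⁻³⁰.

Precipitation begins when Q = Ksp.
Ba₃(PO₄)₂(s) ⇌ 3 Ba²⁺(aq) + 2 PO₄³⁻(aq)
Ksp = [Ba²⁺]^3[PO₄³⁻]^2 = [Ba²⁺]^3(0.15)^2
[Ba²⁺]^3 = 2.6×10⁻³⁰ / (0.15)^2 = 1.2×10⁻²⁸
[Ba²⁺] = 4.9×10⁻¹⁰ mol L⁻¹

4.9×10⁻¹⁰ M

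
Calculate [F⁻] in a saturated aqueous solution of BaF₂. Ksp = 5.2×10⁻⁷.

1.0×10⁻² M

BaF₂(s) ⇌ Ba²⁺(aq) + 2 F⁻(aq)
With molar solubility s: [Ba²⁺] = s, [F⁻] = 2s.
Ksp = [Ba²⁺][F⁻]^2 = s · (2s)^2 = 4s^3 = 5.2×10⁻⁷
s = 5.1×10⁻³ mol/L
[F⁻] = 2s = 1.0×10⁻² mol/L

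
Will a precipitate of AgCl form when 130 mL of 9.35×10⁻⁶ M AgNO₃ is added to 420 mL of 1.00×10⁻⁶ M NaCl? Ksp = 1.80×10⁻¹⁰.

No

After mixing, V = 130 mL + 420 mL = 550 mL.
[Ag⁺] = (9.35×10⁻⁶)(130)/550 = 2.21×10⁻⁶ M
[Cl⁻] = (1.00×10⁻⁶)(420)/550 = 7.64×10⁻⁷ M
Q = [Ag⁺][Cl⁻] = 1.69×10⁻¹²
Q = 1.69×10⁻¹² < Ksp = 1.80×10⁻¹⁰, so the solution is unsaturated and no precipitate forms.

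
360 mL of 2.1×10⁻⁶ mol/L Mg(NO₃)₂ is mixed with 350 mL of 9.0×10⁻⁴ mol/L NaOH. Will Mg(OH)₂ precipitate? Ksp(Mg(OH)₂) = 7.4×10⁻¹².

Total volume after mixing = 360 + 350 = 710 mL.
[Mg²⁺] = (2.1×10⁻⁶)(360)/710 = 1.1×10⁻⁶ mol/L
[OH⁻] = (9.0×10⁻⁴)(350)/710 = 4.4×10⁻⁴ mol/L
Q = [Mg²⁺][OH⁻]^2 = 2.1×10⁻¹³
Q < Ksp (2.1×10⁻¹³ vs 7.4×10⁻¹²); the solution remains unsaturated and no precipitate forms.

No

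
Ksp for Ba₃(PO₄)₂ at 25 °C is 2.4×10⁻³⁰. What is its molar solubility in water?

4.7×10⁻⁷ M

Ba₃(PO₄)₂(s) ⇌ 3 Ba²⁺(aq) + 2 PO₄³⁻(aq)
With molar solubility s: [Ba²⁺] = 3s, [PO₄³⁻] = 2s.
Ksp = [Ba²⁺]^3[PO₄³⁻]^2 = (3s)^3 · (2s)^2 = 108s^5
108s^5 = 2.4×10⁻³⁰  ⇒  s^5 = 2.2×10⁻³²
s = (2.2×10⁻³²)^(1/5) = 4.7×10⁻⁷ mol/L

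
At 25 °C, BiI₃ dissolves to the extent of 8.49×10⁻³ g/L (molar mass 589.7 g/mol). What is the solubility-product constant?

Molar solubility s = (8.49×10⁻³ g/L) / (589.7 g/mol) = 1.4397×10⁻⁵ mol/L
BiI₃(s) ⇌ Bi³⁺(aq) + 3 I⁻(aq)
Call the molar solubility s, so that [Bi³⁺] = s and [I⁻] = 3s.
Ksp = [Bi³⁺][I⁻]^3 = s · (3s)^3 = 27s^4
Ksp = 27 × (1.4397×10⁻⁵)^4 = 1.16×10⁻¹⁸

Ksp = 1.16×10⁻¹⁸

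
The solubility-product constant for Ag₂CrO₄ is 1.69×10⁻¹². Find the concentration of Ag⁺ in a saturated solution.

Ag₂CrO₄(s) ⇌ 2 Ag⁺(aq) + CrO₄²⁻(aq)
With molar solubility s: [Ag⁺] = 2s, [CrO₄²⁻] = s.
Ksp = [Ag⁺]^2[CrO₄²⁻] = (2s)^2 · s = 4s^3 = 1.69×10⁻¹²
s = 7.50×10⁻⁵ M
[Ag⁺] = 2s = 1.50×10⁻⁴ M

1.50×10⁻⁴ M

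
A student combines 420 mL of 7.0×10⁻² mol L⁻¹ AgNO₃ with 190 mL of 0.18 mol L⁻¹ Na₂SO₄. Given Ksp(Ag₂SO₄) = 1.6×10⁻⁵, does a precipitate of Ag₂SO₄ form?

Yes

The combined volume is 610 mL.
[Ag⁺] = (7.0×10⁻²)(420)/610 = 4.8×10⁻² mol L⁻¹
[SO₄²⁻] = (0.18)(190)/610 = 5.6×10⁻² mol L⁻¹
Q = [Ag⁺]^2[SO₄²⁻] = 1.3×10⁻⁴
Q = 1.3×10⁻⁴ > Ksp = 1.6×10⁻⁵, so the solution is supersaturated and Ag₂SO₄ precipitates.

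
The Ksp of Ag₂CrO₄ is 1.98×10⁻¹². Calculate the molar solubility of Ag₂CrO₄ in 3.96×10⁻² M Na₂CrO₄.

Ag₂CrO₄(s) ⇌ 2 Ag⁺(aq) + CrO₄²⁻(aq)
With CrO₄²⁻ already at 3.96×10⁻² M and s small, take [CrO₄²⁻] ≈ 3.96×10⁻² M and [Ag⁺] = 2s.
Ksp = [Ag⁺]^2[CrO₄²⁻] = (2s)^2(3.96×10⁻²)
(2s)^2 = 1.98×10⁻¹² / (3.96×10⁻²) = 5.00×10⁻¹¹
s = 3.54×10⁻⁶ M

3.54×10⁻⁶ M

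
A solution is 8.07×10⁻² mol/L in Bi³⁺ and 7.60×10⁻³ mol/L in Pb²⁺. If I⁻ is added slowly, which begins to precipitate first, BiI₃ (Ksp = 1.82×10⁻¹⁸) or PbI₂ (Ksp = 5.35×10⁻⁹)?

Precipitation begins when Q = Ksp.
For BiI₃: [I⁻] = (Ksp/[Bi³⁺])^(1/3) = 2.83×10⁻⁶ mol/L
For PbI₂: [I⁻] = (Ksp/[Pb²⁺])^(1/2) = 8.39×10⁻⁴ mol/L
Since BiI₃ needs less I⁻ to reach saturation, it precipitates first.

BiI₃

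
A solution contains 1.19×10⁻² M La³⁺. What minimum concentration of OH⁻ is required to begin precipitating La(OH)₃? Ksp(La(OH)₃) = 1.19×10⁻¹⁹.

2.15×10⁻⁶ M

The threshold for precipitation is Q = Ksp.
La(OH)₃(s) ⇌ La³⁺(aq) + 3 OH⁻(aq)
Ksp = [La³⁺][OH⁻]^3 = [OH⁻]^3(1.19×10⁻²)
[OH⁻]^3 = 1.19×10⁻¹⁹ / (1.19×10⁻²) = 1.00×10⁻¹⁷
[OH⁻] = 2.15×10⁻⁶ M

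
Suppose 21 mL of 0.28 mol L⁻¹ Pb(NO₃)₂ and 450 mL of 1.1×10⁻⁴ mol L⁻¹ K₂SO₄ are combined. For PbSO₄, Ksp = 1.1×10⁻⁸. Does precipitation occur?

Yes

Total volume after mixing = 21 + 450 = 471 mL.
[Pb²⁺] = (0.28)(21)/471 = 1.2×10⁻² mol L⁻¹
[SO₄²⁻] = (1.1×10⁻⁴)(450)/471 = 1.1×10⁻⁴ mol L⁻¹
Q = [Pb²⁺][SO₄²⁻] = 1.3×10⁻⁶
Q = 1.3×10⁻⁶ > Ksp = 1.1×10⁻⁸, so the solution is supersaturated and PbSO₄ precipitates.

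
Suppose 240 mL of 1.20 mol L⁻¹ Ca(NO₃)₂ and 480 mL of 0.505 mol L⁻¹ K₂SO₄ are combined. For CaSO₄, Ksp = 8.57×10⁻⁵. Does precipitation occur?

The combined volume is 720 mL.
[Ca²⁺] = (1.20)(240)/720 = 0.400 mol L⁻¹
[SO₄²⁻] = (0.505)(480)/720 = 0.337 mol L⁻¹
Q = [Ca²⁺][SO₄²⁻] = 0.135
Since Q (0.135) exceeds Ksp (8.57×10⁻⁵), CaSO₄ will precipitate.

Yes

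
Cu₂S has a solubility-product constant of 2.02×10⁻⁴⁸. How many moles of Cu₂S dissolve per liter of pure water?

7.96×10⁻¹⁷ M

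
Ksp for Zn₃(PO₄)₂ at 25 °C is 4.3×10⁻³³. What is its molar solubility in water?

1.3×10⁻⁷ M

Zn₃(PO₄)₂(s) ⇌ 3 Zn²⁺(aq) + 2 PO₄³⁻(aq)
Call the molar solubility s, so that [Zn²⁺] = 3s and [PO₄³⁻] = 2s.
Ksp = [Zn²⁺]^3[PO₄³⁻]^2 = (3s)^3 · (2s)^2 = 108s^5
108s^5 = 4.3×10⁻³³  ⇒  s^5 = 4.0×10⁻³⁵
Taking the 5th root, s = 1.3×10⁻⁷ mol/L.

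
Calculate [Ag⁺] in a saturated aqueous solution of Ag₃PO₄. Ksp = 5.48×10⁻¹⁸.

Ag₃PO₄(s) ⇌ 3 Ag⁺(aq) + PO₄³⁻(aq)
Let s be the molar solubility. Then [Ag⁺] = 3s and [PO₄³⁻] = s.
Ksp = [Ag⁺]^3[PO₄³⁻] = (3s)^3 · s = 27s^4 = 5.48×10⁻¹⁸
s = 2.12×10⁻⁵ mol L⁻¹
[Ag⁺] = 3s = 6.37×10⁻⁵ mol L⁻¹

6.37×10⁻⁵ M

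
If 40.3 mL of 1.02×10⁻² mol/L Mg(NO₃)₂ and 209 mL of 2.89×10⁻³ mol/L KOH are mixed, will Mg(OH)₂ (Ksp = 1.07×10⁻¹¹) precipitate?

Yes

After mixing, V = 40.3 mL + 209 mL = 249.3 mL.
[Mg²⁺] = (1.02×10⁻²)(40.3)/249.3 = 1.65×10⁻³ mol/L
[OH⁻] = (2.89×10⁻³)(209)/249.3 = 2.42×10⁻³ mol/L
Q = [Mg²⁺][OH⁻]^2 = 9.68×10⁻⁹
Q = 9.68×10⁻⁹ > Ksp = 1.07×10⁻¹¹, so the solution is supersaturated and Mg(OH)₂ precipitates.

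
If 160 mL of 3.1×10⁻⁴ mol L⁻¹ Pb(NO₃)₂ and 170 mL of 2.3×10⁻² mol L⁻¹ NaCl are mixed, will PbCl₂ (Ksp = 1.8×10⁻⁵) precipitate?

No

The combined volume is 330 mL.
[Pb²⁺] = (3.1×10⁻⁴)(160)/330 = 1.5×10⁻⁴ mol L⁻¹
[Cl⁻] = (2.3×10⁻²)(170)/330 = 1.2×10⁻² mol L⁻¹
Q = [Pb²⁺][Cl⁻]^2 = 2.1×10⁻⁸
Q = 2.1×10⁻⁸ < Ksp = 1.8×10⁻⁵, so the solution is unsaturated and no precipitate forms.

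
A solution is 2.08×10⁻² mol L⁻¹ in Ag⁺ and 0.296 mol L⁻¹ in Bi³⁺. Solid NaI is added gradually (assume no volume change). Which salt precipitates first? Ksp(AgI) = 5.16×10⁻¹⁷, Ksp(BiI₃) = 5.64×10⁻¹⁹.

AgI

The threshold for precipitation is Q = Ksp.
For AgI: [I⁻] = (Ksp/[Ag⁺]) = 2.48×10⁻¹⁵ mol L⁻¹
For BiI₃: [I⁻] = (Ksp/[Bi³⁺])^(1/3) = 1.24×10⁻⁶ mol L⁻¹
The smaller threshold [I⁻] is reached first, so AgI precipitates first.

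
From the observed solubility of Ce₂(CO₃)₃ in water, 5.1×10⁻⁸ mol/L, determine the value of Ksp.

Ce₂(CO₃)₃(s) ⇌ 2 Ce³⁺(aq) + 3 CO₃²⁻(aq)
With molar solubility s: [Ce³⁺] = 2s, [CO₃²⁻] = 3s.
Ksp = [Ce³⁺]^2[CO₃²⁻]^3 = (2s)^2 · (3s)^3 = 108s^5
Ksp = 108 × (5.1×10⁻⁸)^5 = 3.7×10⁻³⁵

Ksp = 3.7×10⁻³⁵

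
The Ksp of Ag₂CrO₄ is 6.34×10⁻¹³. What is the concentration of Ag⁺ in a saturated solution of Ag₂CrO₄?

1.08×10⁻⁴ M

Ag₂CrO₄(s) ⇌ 2 Ag⁺(aq) + CrO₄²⁻(aq)
With molar solubility s: [Ag⁺] = 2s, [CrO₄²⁻] = s.
Ksp = [Ag⁺]^2[CrO₄²⁻] = (2s)^2 · s = 4s^3 = 6.34×10⁻¹³
s = 5.41×10⁻⁵ mol L⁻¹
[Ag⁺] = 2s = 1.08×10⁻⁴ mol L⁻¹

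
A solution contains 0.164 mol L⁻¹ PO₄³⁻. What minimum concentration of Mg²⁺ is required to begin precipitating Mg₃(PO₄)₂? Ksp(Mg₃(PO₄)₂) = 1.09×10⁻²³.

The threshold for precipitation is Q = Ksp.
Mg₃(PO₄)₂(s) ⇌ 3 Mg²⁺(aq) + 2 PO₄³⁻(aq)
Ksp = [Mg²⁺]^3[PO₄³⁻]^2 = [Mg²⁺]^3(0.164)^2
[Mg²⁺]^3 = 1.09×10⁻²³ / (0.164)^2 = 4.05×10⁻²²
[Mg²⁺] = 7.40×10⁻⁸ mol L⁻¹

7.40×10⁻⁸ M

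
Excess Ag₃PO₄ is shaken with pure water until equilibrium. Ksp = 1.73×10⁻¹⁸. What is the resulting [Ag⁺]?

Ag₃PO₄(s) ⇌ 3 Ag⁺(aq) + PO₄³⁻(aq)
Call the molar solubility s, so that [Ag⁺] = 3s and [PO₄³⁻] = s.
Ksp = [Ag⁺]^3[PO₄³⁻] = (3s)^3 · s = 27s^4 = 1.73×10⁻¹⁸
s = 1.59×10⁻⁵ mol L⁻¹
[Ag⁺] = 3s = 4.77×10⁻⁵ mol L⁻¹

4.77×10⁻⁵ M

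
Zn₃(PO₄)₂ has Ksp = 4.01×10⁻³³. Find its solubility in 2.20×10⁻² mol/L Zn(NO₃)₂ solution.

Zn₃(PO₄)₂(s) ⇌ 3 Zn²⁺(aq) + 2 PO₄³⁻(aq)
The solution already contains Zn²⁺ at 2.20×10⁻² mol/L. Let s be the molar solubility of Zn₃(PO₄)₂.
[Zn²⁺] ≈ 2.20×10⁻² mol/L (common ion dominates); [PO₄³⁻] = 2s.
Ksp = [Zn²⁺]^3[PO₄³⁻]^2 = (2.20×10⁻²)^3(2s)^2
(2s)^2 = 4.01×10⁻³³ / (2.20×10⁻²)^3 = 3.77×10⁻²⁸
s = 9.70×10⁻¹⁵ mol/L

9.70×10⁻¹⁵ M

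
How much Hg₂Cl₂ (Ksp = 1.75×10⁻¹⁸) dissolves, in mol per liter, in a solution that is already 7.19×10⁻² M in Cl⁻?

3.39×10⁻¹⁶ M

Hg₂Cl₂(s) ⇌ Hg₂²⁺(aq) + 2 Cl⁻(aq)
Let s be the solubility of Hg₂Cl₂ here. The common ion gives [Cl⁻] ≈ 7.19×10⁻² M, and [Hg₂²⁺] = s.
Ksp = [Hg₂²⁺][Cl⁻]^2 = s(7.19×10⁻²)^2
s = 1.75×10⁻¹⁸ / (7.19×10⁻²)^2 = 3.39×10⁻¹⁶
s = 3.39×10⁻¹⁶ M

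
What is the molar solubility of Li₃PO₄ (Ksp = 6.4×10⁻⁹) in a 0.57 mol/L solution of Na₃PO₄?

7.5×10⁻⁴ M

Li₃PO₄(s) ⇌ 3 Li⁺(aq) + PO₄³⁻(aq)
PO₄³⁻ is already present at 0.57 mol/L. If s mol/L of Li₃PO₄ dissolves, [Li⁺] = 3s while [PO₄³⁻] ≈ 0.57 mol/L.
Ksp = [Li⁺]^3[PO₄³⁻] = (3s)^3(0.57)
(3s)^3 = 6.4×10⁻⁹ / (0.57) = 1.1×10⁻⁸
s = 7.5×10⁻⁴ mol/L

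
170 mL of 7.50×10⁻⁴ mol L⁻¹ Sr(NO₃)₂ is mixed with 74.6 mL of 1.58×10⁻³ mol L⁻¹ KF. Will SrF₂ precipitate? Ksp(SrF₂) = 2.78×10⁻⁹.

No

Total volume after mixing = 170 + 74.6 = 244.6 mL.
[Sr²⁺] = (7.50×10⁻⁴)(170)/244.6 = 5.21×10⁻⁴ mol L⁻¹
[F⁻] = (1.58×10⁻³)(74.6)/244.6 = 4.82×10⁻⁴ mol L⁻¹
Q = [Sr²⁺][F⁻]^2 = 1.21×10⁻¹⁰
Since Q (1.21×10⁻¹⁰) is less than Ksp (2.78×10⁻⁹), no SrF₂ precipitates.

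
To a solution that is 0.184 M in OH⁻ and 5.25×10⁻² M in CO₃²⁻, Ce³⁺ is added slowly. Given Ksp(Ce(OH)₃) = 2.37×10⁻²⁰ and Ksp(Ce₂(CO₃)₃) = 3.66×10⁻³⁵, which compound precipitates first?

Precipitation begins when Q = Ksp.
For Ce(OH)₃: [Ce³⁺] = (Ksp/[OH⁻]^3) = 3.80×10⁻¹⁸ M
For Ce₂(CO₃)₃: [Ce³⁺] = (Ksp/[CO₃²⁻]^3)^(1/2) = 5.03×10⁻¹⁶ M
Ce(OH)₃ requires the lower [Ce³⁺], so it precipitates first.

Ce(OH)₃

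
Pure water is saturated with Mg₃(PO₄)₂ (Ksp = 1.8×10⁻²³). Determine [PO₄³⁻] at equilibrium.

Mg₃(PO₄)₂(s) ⇌ 3 Mg²⁺(aq) + 2 PO₄³⁻(aq)
If s mol/L of Mg₃(PO₄)₂ dissolves, [Mg²⁺] = 3s and [PO₄³⁻] = 2s.
Ksp = [Mg²⁺]^3[PO₄³⁻]^2 = (3s)^3 · (2s)^2 = 108s^5 = 1.8×10⁻²³
s = 1.1×10⁻⁵ M
[PO₄³⁻] = 2s = 2.2×10⁻⁵ M

2.2×10⁻⁵ M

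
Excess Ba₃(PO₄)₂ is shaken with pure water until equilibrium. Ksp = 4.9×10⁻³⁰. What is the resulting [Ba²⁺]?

1.6×10⁻⁶ M

Ba₃(PO₄)₂(s) ⇌ 3 Ba²⁺(aq) + 2 PO₄³⁻(aq)
For each mole of Ba₃(PO₄)₂ that dissolves per liter, [Ba²⁺] = 3s and [PO₄³⁻] = 2s; let s denote this solubility.
Ksp = [Ba²⁺]^3[PO₄³⁻]^2 = (3s)^3 · (2s)^2 = 108s^5 = 4.9×10⁻³⁰
s = 5.4×10⁻⁷ mol L⁻¹
[Ba²⁺] = 3s = 1.6×10⁻⁶ mol L⁻¹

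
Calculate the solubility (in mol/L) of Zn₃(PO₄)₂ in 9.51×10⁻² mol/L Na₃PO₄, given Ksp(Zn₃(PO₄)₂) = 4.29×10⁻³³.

2.60×10⁻¹¹ M

Zn₃(PO₄)₂(s) ⇌ 3 Zn²⁺(aq) + 2 PO₄³⁻(aq)
Let s be the solubility of Zn₃(PO₄)₂ here. The common ion gives [PO₄³⁻] ≈ 9.51×10⁻² mol/L, and [Zn²⁺] = 3s.
Ksp = [Zn²⁺]^3[PO₄³⁻]^2 = (3s)^3(9.51×10⁻²)^2
(3s)^3 = 4.29×10⁻³³ / (9.51×10⁻²)^2 = 4.74×10⁻³¹
s = 2.60×10⁻¹¹ mol/L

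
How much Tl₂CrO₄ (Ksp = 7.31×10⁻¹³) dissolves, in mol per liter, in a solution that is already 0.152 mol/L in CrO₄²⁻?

1.10×10⁻⁶ M

Tl₂CrO₄(s) ⇌ 2 Tl⁺(aq) + CrO₄²⁻(aq)
The solution already contains CrO₄²⁻ at 0.152 mol/L. Let s be the molar solubility of Tl₂CrO₄.
[CrO₄²⁻] ≈ 0.152 mol/L (common ion dominates); [Tl⁺] = 2s.
Ksp = [Tl⁺]^2[CrO₄²⁻] = (2s)^2(0.152)
(2s)^2 = 7.31×10⁻¹³ / (0.152) = 4.81×10⁻¹²
s = 1.10×10⁻⁶ mol/L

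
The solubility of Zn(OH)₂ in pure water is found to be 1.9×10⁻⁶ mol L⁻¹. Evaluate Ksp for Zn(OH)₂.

Ksp = 2.7×10⁻¹⁷

Zn(OH)₂(s) ⇌ Zn²⁺(aq) + 2 OH⁻(aq)
Let s be the molar solubility. Then [Zn²⁺] = s and [OH⁻] = 2s.
Ksp = [Zn²⁺][OH⁻]^2 = s · (2s)^2 = 4s^3
Ksp = 4 × (1.9×10⁻⁶)^3 = 2.7×10⁻¹⁷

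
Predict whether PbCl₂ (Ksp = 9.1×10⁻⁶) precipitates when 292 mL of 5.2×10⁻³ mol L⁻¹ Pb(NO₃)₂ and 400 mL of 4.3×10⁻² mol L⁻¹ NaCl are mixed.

After mixing, V = 292 mL + 400 mL = 692 mL.
[Pb²⁺] = (5.2×10⁻³)(292)/692 = 2.2×10⁻³ mol L⁻¹
[Cl⁻] = (4.3×10⁻²)(400)/692 = 2.5×10⁻² mol L⁻¹
Q = [Pb²⁺][Cl⁻]^2 = 1.4×10⁻⁶
Q < Ksp (1.4×10⁻⁶ vs 9.1×10⁻⁶); the solution remains unsaturated and no precipitate forms.

No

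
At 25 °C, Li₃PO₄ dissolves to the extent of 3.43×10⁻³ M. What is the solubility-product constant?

Ksp = 3.74×10⁻⁹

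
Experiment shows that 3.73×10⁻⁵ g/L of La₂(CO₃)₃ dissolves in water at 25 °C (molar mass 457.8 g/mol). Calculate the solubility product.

Ksp = 3.88×10⁻³⁴

s = (3.73×10⁻⁵ g L⁻¹)/(457.8 g mol⁻¹) = 8.1477×10⁻⁸ M
La₂(CO₃)₃(s) ⇌ 2 La³⁺(aq) + 3 CO₃²⁻(aq)
Call the molar solubility s, so that [La³⁺] = 2s and [CO₃²⁻] = 3s.
Ksp = [La³⁺]^2[CO₃²⁻]^3 = (2s)^2 · (3s)^3 = 108s^5
Ksp = 108 × (8.1477×10⁻⁸)^5 = 3.88×10⁻³⁴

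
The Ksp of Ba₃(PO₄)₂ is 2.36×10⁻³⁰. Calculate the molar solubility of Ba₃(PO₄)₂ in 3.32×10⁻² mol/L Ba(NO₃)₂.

1.27×10⁻¹³ M

Ba₃(PO₄)₂(s) ⇌ 3 Ba²⁺(aq) + 2 PO₄³⁻(aq)
The solution already contains Ba²⁺ at 3.32×10⁻² mol/L. Let s be the molar solubility of Ba₃(PO₄)₂.
[Ba²⁺] ≈ 3.32×10⁻² mol/L (common ion dominates); [PO₄³⁻] = 2s.
Ksp = [Ba²⁺]^3[PO₄³⁻]^2 = (3.32×10⁻²)^3(2s)^2
(2s)^2 = 2.36×10⁻³⁰ / (3.32×10⁻²)^3 = 6.45×10⁻²⁶
s = 1.27×10⁻¹³ mol/L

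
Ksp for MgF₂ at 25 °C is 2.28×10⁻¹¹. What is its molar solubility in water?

1.79×10⁻⁴ M

MgF₂(s) ⇌ Mg²⁺(aq) + 2 F⁻(aq)
If s mol/L of MgF₂ dissolves, [Mg²⁺] = s and [F⁻] = 2s.
Ksp = [Mg²⁺][F⁻]^2 = s · (2s)^2 = 4s^3
4s^3 = 2.28×10⁻¹¹  ⇒  s^3 = 5.70×10⁻¹²
Taking the 3rd root, s = 1.79×10⁻⁴ mol L⁻¹.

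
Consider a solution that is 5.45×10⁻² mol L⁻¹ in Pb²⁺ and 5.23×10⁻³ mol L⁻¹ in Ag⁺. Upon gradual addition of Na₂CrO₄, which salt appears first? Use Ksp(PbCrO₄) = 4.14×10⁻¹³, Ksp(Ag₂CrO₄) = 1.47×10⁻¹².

PbCrO₄

Each salt precipitates once Q = Ksp for that salt.
For PbCrO₄: [CrO₄²⁻] = (Ksp/[Pb²⁺]) = 7.60×10⁻¹² mol L⁻¹
For Ag₂CrO₄: [CrO₄²⁻] = (Ksp/[Ag⁺]^2) = 5.37×10⁻⁸ mol L⁻¹
PbCrO₄ requires the lower [CrO₄²⁻], so it precipitates first.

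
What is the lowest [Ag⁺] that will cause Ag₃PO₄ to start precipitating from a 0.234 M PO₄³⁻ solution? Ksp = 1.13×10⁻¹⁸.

Each salt precipitates once Q = Ksp for that salt.
Ag₃PO₄(s) ⇌ 3 Ag⁺(aq) + PO₄³⁻(aq)
Ksp = [Ag⁺]^3[PO₄³⁻] = [Ag⁺]^3(0.234)
[Ag⁺]^3 = 1.13×10⁻¹⁸ / (0.234) = 4.83×10⁻¹⁸
[Ag⁺] = 1.69×10⁻⁶ M

1.69×10⁻⁶ M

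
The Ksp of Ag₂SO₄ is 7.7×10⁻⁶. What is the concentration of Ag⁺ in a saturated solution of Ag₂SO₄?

2.5×10⁻² M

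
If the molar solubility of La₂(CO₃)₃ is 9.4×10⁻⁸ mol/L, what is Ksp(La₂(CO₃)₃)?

Ksp = 7.9×10⁻³⁴

La₂(CO₃)₃(s) ⇌ 2 La³⁺(aq) + 3 CO₃²⁻(aq)
If s mol/L of La₂(CO₃)₃ dissolves, [La³⁺] = 2s and [CO₃²⁻] = 3s.
Ksp = [La³⁺]^2[CO₃²⁻]^3 = (2s)^2 · (3s)^3 = 108s^5
Ksp = 108 × (9.4×10⁻⁸)^5 = 7.9×10⁻³⁴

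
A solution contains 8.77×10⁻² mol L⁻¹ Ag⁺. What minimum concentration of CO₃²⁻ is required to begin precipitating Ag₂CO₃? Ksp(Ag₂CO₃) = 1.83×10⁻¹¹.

2.38×10⁻⁹ M

Each salt precipitates once Q = Ksp for that salt.
Ag₂CO₃(s) ⇌ 2 Ag⁺(aq) + CO₃²⁻(aq)
Ksp = [Ag⁺]^2[CO₃²⁻] = [CO₃²⁻](8.77×10⁻²)^2
[CO₃²⁻] = 1.83×10⁻¹¹ / (8.77×10⁻²)^2 = 2.38×10⁻⁹
[CO₃²⁻] = 2.38×10⁻⁹ mol L⁻¹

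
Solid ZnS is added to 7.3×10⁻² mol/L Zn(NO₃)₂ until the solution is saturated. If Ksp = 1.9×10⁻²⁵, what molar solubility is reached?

2.6×10⁻²⁴ M

ZnS(s) ⇌ Zn²⁺(aq) + S²⁻(aq)
Zn²⁺ is already present at 7.3×10⁻² mol/L. If s mol/L of ZnS dissolves, [S²⁻] = s while [Zn²⁺] ≈ 7.3×10⁻² mol/L.
Ksp = [Zn²⁺][S²⁻] = (7.3×10⁻²)s
s = 1.9×10⁻²⁵ / (7.3×10⁻²) = 2.6×10⁻²⁴
s = 2.6×10⁻²⁴ mol/L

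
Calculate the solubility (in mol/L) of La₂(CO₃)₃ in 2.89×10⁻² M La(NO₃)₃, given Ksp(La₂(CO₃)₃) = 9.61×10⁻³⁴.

3.49×10⁻¹¹ M

La₂(CO₃)₃(s) ⇌ 2 La³⁺(aq) + 3 CO₃²⁻(aq)
With La³⁺ already at 2.89×10⁻² M and s small, take [La³⁺] ≈ 2.89×10⁻² M and [CO₃²⁻] = 3s.
Ksp = [La³⁺]^2[CO₃²⁻]^3 = (2.89×10⁻²)^2(3s)^3
(3s)^3 = 9.61×10⁻³⁴ / (2.89×10⁻²)^2 = 1.15×10⁻³⁰
s = 3.49×10⁻¹¹ M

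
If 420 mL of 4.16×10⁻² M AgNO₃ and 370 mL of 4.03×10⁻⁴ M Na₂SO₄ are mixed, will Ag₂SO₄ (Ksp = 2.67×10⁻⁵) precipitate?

No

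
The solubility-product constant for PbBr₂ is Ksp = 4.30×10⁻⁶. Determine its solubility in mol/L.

PbBr₂(s) ⇌ Pb²⁺(aq) + 2 Br⁻(aq)
For each mole of PbBr₂ that dissolves per liter, [Pb²⁺] = s and [Br⁻] = 2s; let s denote this solubility.
Ksp = [Pb²⁺][Br⁻]^2 = s · (2s)^2 = 4s^3
4s^3 = 4.30×10⁻⁶  ⇒  s^3 = 1.08×10⁻⁶
Taking the 3rd root, s = 1.02×10⁻² mol L⁻¹.

1.02×10⁻² M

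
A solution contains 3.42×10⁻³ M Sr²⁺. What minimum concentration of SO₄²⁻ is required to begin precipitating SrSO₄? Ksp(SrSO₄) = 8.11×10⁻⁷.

2.37×10⁻⁴ M

Precipitation of each salt begins when its ion product equals Ksp.
SrSO₄(s) ⇌ Sr²⁺(aq) + SO₄²⁻(aq)
Ksp = [Sr²⁺][SO₄²⁻] = [SO₄²⁻](3.42×10⁻³)
[SO₄²⁻] = 8.11×10⁻⁷ / (3.42×10⁻³) = 2.37×10⁻⁴
[SO₄²⁻] = 2.37×10⁻⁴ M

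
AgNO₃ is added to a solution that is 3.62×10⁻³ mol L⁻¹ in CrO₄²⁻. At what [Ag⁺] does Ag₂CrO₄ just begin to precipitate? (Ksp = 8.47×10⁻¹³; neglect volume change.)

Precipitation begins when Q = Ksp.
Ag₂CrO₄(s) ⇌ 2 Ag⁺(aq) + CrO₄²⁻(aq)
Ksp = [Ag⁺]^2[CrO₄²⁻] = [Ag⁺]^2(3.62×10⁻³)
[Ag⁺]^2 = 8.47×10⁻¹³ / (3.62×10⁻³) = 2.34×10⁻¹⁰
[Ag⁺] = 1.53×10⁻⁵ mol L⁻¹

1.53×10⁻⁵ M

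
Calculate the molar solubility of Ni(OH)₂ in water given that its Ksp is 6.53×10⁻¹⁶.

Ni(OH)₂(s) ⇌ Ni²⁺(aq) + 2 OH⁻(aq)
Call the molar solubility s, so that [Ni²⁺] = s and [OH⁻] = 2s.
Ksp = [Ni²⁺][OH⁻]^2 = s · (2s)^2 = 4s^3
4s^3 = 6.53×10⁻¹⁶  ⇒  s^3 = 1.63×10⁻¹⁶
s = (1.63×10⁻¹⁶)^(1/3) = 5.47×10⁻⁶ M

5.47×10⁻⁶ M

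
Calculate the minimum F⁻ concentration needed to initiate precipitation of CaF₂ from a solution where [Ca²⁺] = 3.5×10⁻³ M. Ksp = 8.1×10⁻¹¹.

1.5×10⁻⁴ M

Precipitation begins when Q = Ksp.
CaF₂(s) ⇌ Ca²⁺(aq) + 2 F⁻(aq)
Ksp = [Ca²⁺][F⁻]^2 = [F⁻]^2(3.5×10⁻³)
[F⁻]^2 = 8.1×10⁻¹¹ / (3.5×10⁻³) = 2.3×10⁻⁸
[F⁻] = 1.5×10⁻⁴ M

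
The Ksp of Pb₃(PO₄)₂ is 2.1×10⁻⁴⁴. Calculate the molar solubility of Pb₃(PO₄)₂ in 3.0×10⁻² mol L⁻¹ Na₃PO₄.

Pb₃(PO₄)₂(s) ⇌ 3 Pb²⁺(aq) + 2 PO₄³⁻(aq)
PO₄³⁻ is already present at 3.0×10⁻² mol L⁻¹. If s mol/L of Pb₃(PO₄)₂ dissolves, [Pb²⁺] = 3s while [PO₄³⁻] ≈ 3.0×10⁻² mol L⁻¹.
Ksp = [Pb²⁺]^3[PO₄³⁻]^2 = (3s)^3(3.0×10⁻²)^2
(3s)^3 = 2.1×10⁻⁴⁴ / (3.0×10⁻²)^2 = 2.3×10⁻⁴¹
s = 9.5×10⁻¹⁵ mol L⁻¹

9.5×10⁻¹⁵ M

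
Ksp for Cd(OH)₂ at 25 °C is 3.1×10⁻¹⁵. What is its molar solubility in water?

Cd(OH)₂(s) ⇌ Cd²⁺(aq) + 2 OH⁻(aq)
For each mole of Cd(OH)₂ that dissolves per liter, [Cd²⁺] = s and [OH⁻] = 2s; let s denote this solubility.
Ksp = [Cd²⁺][OH⁻]^2 = s · (2s)^2 = 4s^3
4s^3 = 3.1×10⁻¹⁵  ⇒  s^3 = 7.8×10⁻¹⁶
Taking the 3rd root, s = 9.2×10⁻⁶ M.

9.2×10⁻⁶ M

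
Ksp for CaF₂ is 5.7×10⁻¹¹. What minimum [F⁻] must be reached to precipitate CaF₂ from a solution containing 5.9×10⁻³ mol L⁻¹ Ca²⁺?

9.8×10⁻⁵ M

Precipitation begins when Q = Ksp.
CaF₂(s) ⇌ Ca²⁺(aq) + 2 F⁻(aq)
Ksp = [Ca²⁺][F⁻]^2 = [F⁻]^2(5.9×10⁻³)
[F⁻]^2 = 5.7×10⁻¹¹ / (5.9×10⁻³) = 9.7×10⁻⁹
[F⁻] = 9.8×10⁻⁵ mol L⁻¹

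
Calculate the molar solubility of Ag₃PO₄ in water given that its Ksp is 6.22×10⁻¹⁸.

Ag₃PO₄(s) ⇌ 3 Ag⁺(aq) + PO₄³⁻(aq)
For each mole of Ag₃PO₄ that dissolves per liter, [Ag⁺] = 3s and [PO₄³⁻] = s; let s denote this solubility.
Ksp = [Ag⁺]^3[PO₄³⁻] = (3s)^3 · s = 27s^4
27s^4 = 6.22×10⁻¹⁸  ⇒  s^4 = 2.30×10⁻¹⁹
Taking the 4th root, s = 2.19×10⁻⁵ mol/L.

2.19×10⁻⁵ M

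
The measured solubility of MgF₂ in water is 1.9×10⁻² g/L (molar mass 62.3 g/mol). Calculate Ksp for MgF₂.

Ksp = 1.1×10⁻¹⁰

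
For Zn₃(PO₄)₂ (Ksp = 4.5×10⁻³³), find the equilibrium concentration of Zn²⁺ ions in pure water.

Zn₃(PO₄)₂(s) ⇌ 3 Zn²⁺(aq) + 2 PO₄³⁻(aq)
Let s be the molar solubility. Then [Zn²⁺] = 3s and [PO₄³⁻] = 2s.
Ksp = [Zn²⁺]^3[PO₄³⁻]^2 = (3s)^3 · (2s)^2 = 108s^5 = 4.5×10⁻³³
s = 1.3×10⁻⁷ mol L⁻¹
[Zn²⁺] = 3s = 4.0×10⁻⁷ mol L⁻¹

4.0×10⁻⁷ M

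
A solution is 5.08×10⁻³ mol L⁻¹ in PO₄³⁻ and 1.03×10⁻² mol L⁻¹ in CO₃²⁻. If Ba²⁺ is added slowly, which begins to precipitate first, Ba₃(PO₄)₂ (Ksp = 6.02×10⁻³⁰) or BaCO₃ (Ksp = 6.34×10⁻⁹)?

Ba₃(PO₄)₂

Precipitation begins when Q = Ksp.
For Ba₃(PO₄)₂: [Ba²⁺] = (Ksp/[PO₄³⁻]^2)^(1/3) = 6.16×10⁻⁹ mol L⁻¹
For BaCO₃: [Ba²⁺] = (Ksp/[CO₃²⁻]) = 6.16×10⁻⁷ mol L⁻¹
The smaller threshold [Ba²⁺] is reached first, so Ba₃(PO₄)₂ precipitates first.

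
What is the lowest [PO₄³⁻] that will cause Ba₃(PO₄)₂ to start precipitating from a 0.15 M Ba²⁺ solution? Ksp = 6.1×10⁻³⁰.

Each salt precipitates once Q = Ksp for that salt.
Ba₃(PO₄)₂(s) ⇌ 3 Ba²⁺(aq) + 2 PO₄³⁻(aq)
Ksp = [Ba²⁺]^3[PO₄³⁻]^2 = [PO₄³⁻]^2(0.15)^3
[PO₄³⁻]^2 = 6.1×10⁻³⁰ / (0.15)^3 = 1.8×10⁻²⁷
[PO₄³⁻] = 4.3×10⁻¹⁴ M

4.3×10⁻¹⁴ M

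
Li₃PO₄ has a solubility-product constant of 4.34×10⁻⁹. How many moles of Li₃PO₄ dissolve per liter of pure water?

3.56×10⁻³ M

Li₃PO₄(s) ⇌ 3 Li⁺(aq) + PO₄³⁻(aq)
If s mol/L of Li₃PO₄ dissolves, [Li⁺] = 3s and [PO₄³⁻] = s.
Ksp = [Li⁺]^3[PO₄³⁻] = (3s)^3 · s = 27s^4
27s^4 = 4.34×10⁻⁹  ⇒  s^4 = 1.61×10⁻¹⁰
Taking the 4th root, s = 3.56×10⁻³ M.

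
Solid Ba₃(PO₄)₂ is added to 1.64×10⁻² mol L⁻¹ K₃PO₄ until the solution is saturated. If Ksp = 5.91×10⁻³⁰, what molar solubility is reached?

9.34×10⁻¹⁰ M

Ba₃(PO₄)₂(s) ⇌ 3 Ba²⁺(aq) + 2 PO₄³⁻(aq)
PO₄³⁻ is already present at 1.64×10⁻² mol L⁻¹. If s mol/L of Ba₃(PO₄)₂ dissolves, [Ba²⁺] = 3s while [PO₄³⁻] ≈ 1.64×10⁻² mol L⁻¹.
Ksp = [Ba²⁺]^3[PO₄³⁻]^2 = (3s)^3(1.64×10⁻²)^2
(3s)^3 = 5.91×10⁻³⁰ / (1.64×10⁻²)^2 = 2.20×10⁻²⁶
s = 9.34×10⁻¹⁰ mol L⁻¹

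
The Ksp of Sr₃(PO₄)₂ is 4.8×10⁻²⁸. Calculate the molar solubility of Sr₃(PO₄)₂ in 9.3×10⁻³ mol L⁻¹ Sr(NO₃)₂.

1.2×10⁻¹¹ M

Sr₃(PO₄)₂(s) ⇌ 3 Sr²⁺(aq) + 2 PO₄³⁻(aq)
The solution already contains Sr²⁺ at 9.3×10⁻³ mol L⁻¹. Let s be the molar solubility of Sr₃(PO₄)₂.
[Sr²⁺] ≈ 9.3×10⁻³ mol L⁻¹ (common ion dominates); [PO₄³⁻] = 2s.
Ksp = [Sr²⁺]^3[PO₄³⁻]^2 = (9.3×10⁻³)^3(2s)^2
(2s)^2 = 4.8×10⁻²⁸ / (9.3×10⁻³)^3 = 6.0×10⁻²²
s = 1.2×10⁻¹¹ mol L⁻¹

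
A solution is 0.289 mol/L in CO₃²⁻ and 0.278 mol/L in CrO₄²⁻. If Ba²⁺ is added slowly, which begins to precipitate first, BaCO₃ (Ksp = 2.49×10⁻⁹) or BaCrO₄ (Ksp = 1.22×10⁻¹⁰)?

A salt starts to precipitate once the ion product Q reaches its Ksp.
For BaCO₃: [Ba²⁺] = (Ksp/[CO₃²⁻]) = 8.62×10⁻⁹ mol/L
For BaCrO₄: [Ba²⁺] = (Ksp/[CrO₄²⁻]) = 4.39×10⁻¹⁰ mol/L
Since BaCrO₄ needs less Ba²⁺ to reach saturation, it precipitates first.

BaCrO₄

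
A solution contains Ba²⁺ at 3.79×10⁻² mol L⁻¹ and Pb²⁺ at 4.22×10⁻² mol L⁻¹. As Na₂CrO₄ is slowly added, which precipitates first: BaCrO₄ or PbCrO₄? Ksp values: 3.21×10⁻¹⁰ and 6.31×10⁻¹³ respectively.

PbCrO₄

Each salt precipitates once Q = Ksp for that salt.
For BaCrO₄: [CrO₄²⁻] = (Ksp/[Ba²⁺]) = 8.47×10⁻⁹ mol L⁻¹
For PbCrO₄: [CrO₄²⁻] = (Ksp/[Pb²⁺]) = 1.50×10⁻¹¹ mol L⁻¹
PbCrO₄ requires the lower [CrO₄²⁻], so it precipitates first.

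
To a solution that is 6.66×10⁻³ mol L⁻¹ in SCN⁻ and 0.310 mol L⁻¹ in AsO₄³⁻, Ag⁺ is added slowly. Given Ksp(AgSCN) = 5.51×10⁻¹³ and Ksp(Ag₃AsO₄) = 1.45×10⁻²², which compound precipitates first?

AgSCN

Precipitation begins when Q = Ksp.
For AgSCN: [Ag⁺] = (Ksp/[SCN⁻]) = 8.27×10⁻¹¹ mol L⁻¹
For Ag₃AsO₄: [Ag⁺] = (Ksp/[AsO₄³⁻])^(1/3) = 7.76×10⁻⁸ mol L⁻¹
The smaller threshold [Ag⁺] is reached first, so AgSCN precipitates first.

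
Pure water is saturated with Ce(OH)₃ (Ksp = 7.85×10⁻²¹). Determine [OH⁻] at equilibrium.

Ce(OH)₃(s) ⇌ Ce³⁺(aq) + 3 OH⁻(aq)
For each mole of Ce(OH)₃ that dissolves per liter, [Ce³⁺] = s and [OH⁻] = 3s; let s denote this solubility.
Ksp = [Ce³⁺][OH⁻]^3 = s · (3s)^3 = 27s^4 = 7.85×10⁻²¹
s = 4.13×10⁻⁶ mol L⁻¹
[OH⁻] = 3s = 1.24×10⁻⁵ mol L⁻¹

1.24×10⁻⁵ M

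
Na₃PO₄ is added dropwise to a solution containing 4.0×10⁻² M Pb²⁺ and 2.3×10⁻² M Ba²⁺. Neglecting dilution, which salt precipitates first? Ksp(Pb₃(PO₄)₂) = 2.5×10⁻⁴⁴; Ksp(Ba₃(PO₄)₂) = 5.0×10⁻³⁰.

Precipitation begins when Q = Ksp.
For Pb₃(PO₄)₂: [PO₄³⁻] = (Ksp/[Pb²⁺]^3)^(1/2) = 2.0×10⁻²⁰ M
For Ba₃(PO₄)₂: [PO₄³⁻] = (Ksp/[Ba²⁺]^3)^(1/2) = 6.4×10⁻¹³ M
The smaller threshold [PO₄³⁻] is reached first, so Pb₃(PO₄)₂ precipitates first.

Pb₃(PO₄)₂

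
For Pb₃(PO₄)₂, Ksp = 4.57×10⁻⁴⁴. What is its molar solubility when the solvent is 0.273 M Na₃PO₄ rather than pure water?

Pb₃(PO₄)₂(s) ⇌ 3 Pb²⁺(aq) + 2 PO₄³⁻(aq)
PO₄³⁻ is already present at 0.273 M. If s mol/L of Pb₃(PO₄)₂ dissolves, [Pb²⁺] = 3s while [PO₄³⁻] ≈ 0.273 M.
Ksp = [Pb²⁺]^3[PO₄³⁻]^2 = (3s)^3(0.273)^2
(3s)^3 = 4.57×10⁻⁴⁴ / (0.273)^2 = 6.13×10⁻⁴³
s = 2.83×10⁻¹⁵ M

2.83×10⁻¹⁵ M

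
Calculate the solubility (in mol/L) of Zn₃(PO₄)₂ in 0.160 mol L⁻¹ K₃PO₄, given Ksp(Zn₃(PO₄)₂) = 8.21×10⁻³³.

Zn₃(PO₄)₂(s) ⇌ 3 Zn²⁺(aq) + 2 PO₄³⁻(aq)
Let s be the solubility of Zn₃(PO₄)₂ here. The common ion gives [PO₄³⁻] ≈ 0.160 mol L⁻¹, and [Zn²⁺] = 3s.
Ksp = [Zn²⁺]^3[PO₄³⁻]^2 = (3s)^3(0.160)^2
(3s)^3 = 8.21×10⁻³³ / (0.160)^2 = 3.21×10⁻³¹
s = 2.28×10⁻¹¹ mol L⁻¹

2.28×10⁻¹¹ M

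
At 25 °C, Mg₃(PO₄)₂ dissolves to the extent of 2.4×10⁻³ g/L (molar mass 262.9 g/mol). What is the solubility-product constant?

Molar solubility s = (2.4×10⁻³ g/L) / (262.9 g/mol) = 9.129×10⁻⁶ mol/L
Mg₃(PO₄)₂(s) ⇌ 3 Mg²⁺(aq) + 2 PO₄³⁻(aq)
Let s be the molar solubility. Then [Mg²⁺] = 3s and [PO₄³⁻] = 2s.
Ksp = [Mg²⁺]^3[PO₄³⁻]^2 = (3s)^3 · (2s)^2 = 108s^5
Ksp = 108 × (9.129×10⁻⁶)^5 = 6.8×10⁻²⁴

Ksp = 6.8×10⁻²⁴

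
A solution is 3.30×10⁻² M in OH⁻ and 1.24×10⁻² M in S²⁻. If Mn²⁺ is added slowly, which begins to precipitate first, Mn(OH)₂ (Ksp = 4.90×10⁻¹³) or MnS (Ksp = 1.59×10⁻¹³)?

MnS

A salt starts to precipitate once the ion product Q reaches its Ksp.
For Mn(OH)₂: [Mn²⁺] = (Ksp/[OH⁻]^2) = 4.50×10⁻¹⁰ M
For MnS: [Mn²⁺] = (Ksp/[S²⁻]) = 1.28×10⁻¹¹ M
Since MnS needs less Mn²⁺ to reach saturation, it precipitates first.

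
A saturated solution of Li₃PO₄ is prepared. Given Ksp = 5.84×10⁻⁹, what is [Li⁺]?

Li₃PO₄(s) ⇌ 3 Li⁺(aq) + PO₄³⁻(aq)
For each mole of Li₃PO₄ that dissolves per liter, [Li⁺] = 3s and [PO₄³⁻] = s; let s denote this solubility.
Ksp = [Li⁺]^3[PO₄³⁻] = (3s)^3 · s = 27s^4 = 5.84×10⁻⁹
s = 3.83×10⁻³ mol/L
[Li⁺] = 3s = 1.15×10⁻² mol/L

1.15×10⁻² M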